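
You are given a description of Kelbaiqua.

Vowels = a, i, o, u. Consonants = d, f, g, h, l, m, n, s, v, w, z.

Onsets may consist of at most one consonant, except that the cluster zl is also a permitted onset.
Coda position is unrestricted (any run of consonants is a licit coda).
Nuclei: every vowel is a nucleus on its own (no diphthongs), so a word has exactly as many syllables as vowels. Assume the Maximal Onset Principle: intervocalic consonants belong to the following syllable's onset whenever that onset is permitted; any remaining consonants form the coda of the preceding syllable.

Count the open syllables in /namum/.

Nuclei (vowels): a, u → 2 syllables.
/a…u/ gap (V1→V2): /m/ is a single consonant, so it becomes the next onset.
Syllabification: na.mum.
Classifying each syllable: /na/ (open), /mum/ (closed).
Open syllables: 1.

1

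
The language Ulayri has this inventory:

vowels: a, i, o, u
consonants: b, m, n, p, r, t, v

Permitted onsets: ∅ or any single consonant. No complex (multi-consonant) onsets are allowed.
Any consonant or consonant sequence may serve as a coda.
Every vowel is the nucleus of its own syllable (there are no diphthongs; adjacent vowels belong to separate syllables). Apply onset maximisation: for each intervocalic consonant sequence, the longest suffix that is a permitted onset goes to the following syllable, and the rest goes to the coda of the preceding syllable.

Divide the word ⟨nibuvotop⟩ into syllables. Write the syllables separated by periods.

The vowels are i, u, o, o — 4 nuclei, so 4 syllables.
/i…u/ gap (V1→V2): /b/ → onset of the next syllable (single consonants are always licit onsets).
/u…o/ gap (V2→V3): just /v/ — single C goes to the following onset.
/o…o/ gap (V3→V4): just /t/ — single C goes to the following onset.

ni.bu.vo.top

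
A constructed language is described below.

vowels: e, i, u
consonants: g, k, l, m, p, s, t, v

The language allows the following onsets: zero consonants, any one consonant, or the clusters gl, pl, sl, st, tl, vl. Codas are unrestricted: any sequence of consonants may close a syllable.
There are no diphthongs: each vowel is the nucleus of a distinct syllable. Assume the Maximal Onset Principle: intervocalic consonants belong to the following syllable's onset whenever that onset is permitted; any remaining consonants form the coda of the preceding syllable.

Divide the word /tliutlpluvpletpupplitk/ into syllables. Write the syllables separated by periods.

tli.utl.pluv.plet.pup.plitk

Vowels present: i, u, u, e, u, i; each is a nucleus, giving 6 syllables.
V1 /i/ – V2 /u/: hiatus — the boundary sits between the two vowels.
V2 /u/ – V3 /u/: cluster /tlpl/ — the longest permitted-onset suffix is /pl/; onset = /pl/, preceding coda = /tl/.
V3 /u/ – V4 /e/: /vpl/ splits as /v/ + /pl/ (/pl/ is the longest suffix that is a licit onset).
V4 /e/ – V5 /u/: /tp/ splits as /t/ + /p/ (/p/ is the longest suffix that is a licit onset).
V5 /u/ – V6 /i/: cluster /ppl/ — the longest permitted-onset suffix is /pl/; onset = /pl/, preceding coda = /p/.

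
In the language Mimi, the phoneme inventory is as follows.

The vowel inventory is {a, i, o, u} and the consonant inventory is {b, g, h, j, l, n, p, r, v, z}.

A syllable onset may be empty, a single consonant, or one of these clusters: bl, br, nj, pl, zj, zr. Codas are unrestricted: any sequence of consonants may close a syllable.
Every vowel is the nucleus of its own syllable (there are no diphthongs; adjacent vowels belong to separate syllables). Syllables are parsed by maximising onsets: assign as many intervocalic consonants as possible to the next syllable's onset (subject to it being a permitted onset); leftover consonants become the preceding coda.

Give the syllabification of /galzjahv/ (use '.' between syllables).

Vowels present: a, a; each is a nucleus, giving 2 syllables.
σ1/σ2 boundary: /lzj/ — longest licit onset from the right is /zj/, leaving /l/ as coda.

gal.zjahv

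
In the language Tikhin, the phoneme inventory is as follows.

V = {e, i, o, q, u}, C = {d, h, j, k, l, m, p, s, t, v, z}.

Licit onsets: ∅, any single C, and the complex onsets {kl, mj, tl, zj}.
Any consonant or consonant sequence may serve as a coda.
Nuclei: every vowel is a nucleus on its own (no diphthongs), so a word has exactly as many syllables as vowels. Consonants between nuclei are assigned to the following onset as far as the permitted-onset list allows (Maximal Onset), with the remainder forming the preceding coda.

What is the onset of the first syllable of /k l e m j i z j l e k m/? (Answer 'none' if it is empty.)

Nuclei (vowels): e, i, e → 3 syllables.
σ1/σ2 boundary: cluster /mj/ — /mj/ is itself a permitted onset, so the whole cluster goes right; preceding coda = ∅.
σ2/σ3 boundary: /zjl/ splits as /zj/ + /l/ (/l/ is the longest suffix that is a licit onset).
So the parse is kle.mjizj.lekm.
Syllable 1 is /kle/: onset /kl/, nucleus /e/, coda ∅.

kl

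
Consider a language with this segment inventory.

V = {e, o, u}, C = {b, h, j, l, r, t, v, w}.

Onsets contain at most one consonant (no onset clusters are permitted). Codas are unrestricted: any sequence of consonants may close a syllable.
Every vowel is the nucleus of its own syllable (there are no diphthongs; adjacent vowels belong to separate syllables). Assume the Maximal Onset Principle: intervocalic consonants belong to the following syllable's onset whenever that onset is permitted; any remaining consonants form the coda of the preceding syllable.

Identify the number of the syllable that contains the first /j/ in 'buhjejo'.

Nuclei (vowels): u, e, o → 3 syllables.
V1 /u/ – V2 /e/: cluster /hj/ — the longest permitted-onset suffix is /j/; onset = /j/, preceding coda = /h/.
V2 /e/ – V3 /o/: just /j/ — single C goes to the following onset.
So the parse is buh.je.jo.
The first /j/ is in the onset of syllable 2 (/je/).

2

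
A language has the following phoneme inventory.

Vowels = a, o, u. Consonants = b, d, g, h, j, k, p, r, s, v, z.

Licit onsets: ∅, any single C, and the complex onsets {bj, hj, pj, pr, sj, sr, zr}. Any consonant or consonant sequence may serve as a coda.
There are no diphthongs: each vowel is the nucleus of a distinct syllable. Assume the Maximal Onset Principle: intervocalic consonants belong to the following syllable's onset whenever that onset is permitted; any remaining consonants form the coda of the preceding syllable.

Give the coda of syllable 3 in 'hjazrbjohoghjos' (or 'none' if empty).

g

The vowels are a, o, o, o — 4 nuclei, so 4 syllables.
Between /a/ (V1) and /o/ (V2): /zrbj/; trying suffixes from longest down, /bj/ is the first permitted one, so coda /zr/ | onset /bj/.
Between /o/ (V2) and /o/ (V3): /h/ is a single consonant, so it becomes the next onset.
Between /o/ (V3) and /o/ (V4): /ghj/ — longest licit onset from the right is /hj/, leaving /g/ as coda.
So the parse is hjazr.bjo.hog.hjos.
Syllable 3 is /hog/: onset /h/, nucleus /o/, coda /g/.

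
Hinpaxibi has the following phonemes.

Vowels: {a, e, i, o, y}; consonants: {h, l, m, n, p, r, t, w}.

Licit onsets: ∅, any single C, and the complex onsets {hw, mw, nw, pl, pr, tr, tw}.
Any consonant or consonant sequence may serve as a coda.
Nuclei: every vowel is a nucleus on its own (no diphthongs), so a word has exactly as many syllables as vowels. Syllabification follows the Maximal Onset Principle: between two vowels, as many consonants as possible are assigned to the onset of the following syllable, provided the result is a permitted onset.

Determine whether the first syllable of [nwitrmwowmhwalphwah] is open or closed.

The vowels are i, o, a, a — 4 nuclei, so 4 syllables.
/i…o/ gap (V1→V2): cluster /trmw/ — the longest permitted-onset suffix is /mw/; onset = /mw/, preceding coda = /tr/.
/o…a/ gap (V2→V3): cluster /wmhw/ — the longest permitted-onset suffix is /hw/; onset = /hw/, preceding coda = /wm/.
/a…a/ gap (V3→V4): /lphw/ splits as /lp/ + /hw/ (/hw/ is the longest suffix that is a licit onset).
Putting it together: nwitr.mwowm.hwalp.hwah.
Syllable 1 is /nwitr/ with coda /tr/, so it is closed.

closed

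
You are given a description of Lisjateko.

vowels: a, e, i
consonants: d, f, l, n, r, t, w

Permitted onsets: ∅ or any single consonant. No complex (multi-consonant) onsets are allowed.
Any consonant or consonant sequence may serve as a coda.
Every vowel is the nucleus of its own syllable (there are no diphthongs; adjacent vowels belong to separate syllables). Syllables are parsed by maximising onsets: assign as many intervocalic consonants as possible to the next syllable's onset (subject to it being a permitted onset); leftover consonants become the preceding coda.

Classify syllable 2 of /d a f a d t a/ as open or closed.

Nuclei (vowels): a, a, a → 3 syllables.
σ1/σ2 boundary: /f/ is a single consonant, so it becomes the next onset.
σ2/σ3 boundary: /dt/ splits as /d/ + /t/ (/t/ is the longest suffix that is a licit onset).
Putting it together: da.fad.ta.
Syllable 2 is /fad/ with coda /d/, so it is closed.

closed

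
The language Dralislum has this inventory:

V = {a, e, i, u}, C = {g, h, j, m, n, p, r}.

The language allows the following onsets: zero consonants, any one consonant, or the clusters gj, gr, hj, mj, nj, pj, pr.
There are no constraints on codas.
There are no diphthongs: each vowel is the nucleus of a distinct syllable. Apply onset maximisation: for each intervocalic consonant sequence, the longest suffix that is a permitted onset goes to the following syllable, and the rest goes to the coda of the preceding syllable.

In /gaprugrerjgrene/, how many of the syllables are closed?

Nuclei (vowels): a, u, e, e, e → 5 syllables.
σ1/σ2 boundary: /pr/ — entire cluster is a permitted onset → onset /pr/, coda ∅.
σ2/σ3 boundary: /gr/ is a licit onset in full, so it all attaches to the next syllable.
σ3/σ4 boundary: cluster /rjgr/ — the longest permitted-onset suffix is /gr/; onset = /gr/, preceding coda = /rj/.
σ4/σ5 boundary: just /n/ — single C goes to the following onset.
Syllabification: ga.pru.grerj.gre.ne.
Classifying each syllable: /ga/ (open), /pru/ (open), /grerj/ (closed), /gre/ (open), /ne/ (open).
Closed syllables: 1.

1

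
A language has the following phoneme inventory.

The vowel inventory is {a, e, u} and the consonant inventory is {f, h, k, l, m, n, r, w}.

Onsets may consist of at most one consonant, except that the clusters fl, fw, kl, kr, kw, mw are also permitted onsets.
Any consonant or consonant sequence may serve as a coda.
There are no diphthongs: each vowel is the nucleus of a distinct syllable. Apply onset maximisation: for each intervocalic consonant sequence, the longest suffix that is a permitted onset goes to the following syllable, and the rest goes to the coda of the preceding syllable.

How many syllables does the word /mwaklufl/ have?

Nuclei (vowels): a, u → 2 syllables.

2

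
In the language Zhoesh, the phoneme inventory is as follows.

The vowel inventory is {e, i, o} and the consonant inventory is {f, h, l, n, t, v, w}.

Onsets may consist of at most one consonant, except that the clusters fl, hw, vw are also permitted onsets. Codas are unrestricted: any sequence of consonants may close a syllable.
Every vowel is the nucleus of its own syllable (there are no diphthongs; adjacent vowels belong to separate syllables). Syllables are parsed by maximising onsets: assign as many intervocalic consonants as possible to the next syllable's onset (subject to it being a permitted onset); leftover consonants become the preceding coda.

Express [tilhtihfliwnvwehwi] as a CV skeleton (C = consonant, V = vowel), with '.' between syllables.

CVCC.CVC.CCVCC.CCV.CCV

Vowels present: i, i, i, e, i; each is a nucleus, giving 5 syllables.
/i…i/ gap (V1→V2): cluster /lht/ — the longest permitted-onset suffix is /t/; onset = /t/, preceding coda = /lh/.
/i…i/ gap (V2→V3): /hfl/ — longest licit onset from the right is /fl/, leaving /h/ as coda.
/i…e/ gap (V3→V4): cluster /wnvw/ — the longest permitted-onset suffix is /vw/; onset = /vw/, preceding coda = /wn/.
/e…i/ gap (V4→V5): cluster /hw/ — /hw/ is itself a permitted onset, so the whole cluster goes right; preceding coda = ∅.
Result: tilh.tih.fliwn.vwe.hwi.
Mapping each syllable to C/V: /tilh/ → CVCC, /tih/ → CVC, /fliwn/ → CCVCC, /vwe/ → CCV, /hwi/ → CCV.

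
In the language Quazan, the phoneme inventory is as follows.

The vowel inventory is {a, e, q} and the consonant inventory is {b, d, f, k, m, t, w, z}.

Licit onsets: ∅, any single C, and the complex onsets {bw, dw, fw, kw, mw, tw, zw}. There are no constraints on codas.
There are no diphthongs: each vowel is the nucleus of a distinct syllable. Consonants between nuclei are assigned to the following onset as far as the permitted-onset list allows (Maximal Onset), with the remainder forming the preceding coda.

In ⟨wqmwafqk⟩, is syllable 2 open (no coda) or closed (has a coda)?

Vowels present: q, a, q; each is a nucleus, giving 3 syllables.
Between /q/ (V1) and /a/ (V2): /mw/ is a licit onset in full, so it all attaches to the next syllable.
Between /a/ (V2) and /q/ (V3): /f/ is a single consonant, so it becomes the next onset.
Result: wq.mwa.fqk.
Syllable 2 is /mwa/; it ends in its nucleus with no coda, so it is open.

open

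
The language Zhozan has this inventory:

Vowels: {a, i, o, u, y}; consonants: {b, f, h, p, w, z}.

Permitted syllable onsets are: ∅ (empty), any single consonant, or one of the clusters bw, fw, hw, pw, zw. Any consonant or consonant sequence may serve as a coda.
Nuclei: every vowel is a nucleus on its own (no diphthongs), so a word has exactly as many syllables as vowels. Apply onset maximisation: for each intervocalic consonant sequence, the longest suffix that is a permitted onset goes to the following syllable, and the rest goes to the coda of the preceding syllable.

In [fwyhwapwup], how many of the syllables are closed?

1

The vowels are y, a, u — 3 nuclei, so 3 syllables.
σ1/σ2 boundary: /hw/ — entire cluster is a permitted onset → onset /hw/, coda ∅.
σ2/σ3 boundary: /pw/ — entire cluster is a permitted onset → onset /pw/, coda ∅.
Putting it together: fwy.hwa.pwup.
Classifying each syllable: /fwy/ (open), /hwa/ (open), /pwup/ (closed).
Closed syllables: 1.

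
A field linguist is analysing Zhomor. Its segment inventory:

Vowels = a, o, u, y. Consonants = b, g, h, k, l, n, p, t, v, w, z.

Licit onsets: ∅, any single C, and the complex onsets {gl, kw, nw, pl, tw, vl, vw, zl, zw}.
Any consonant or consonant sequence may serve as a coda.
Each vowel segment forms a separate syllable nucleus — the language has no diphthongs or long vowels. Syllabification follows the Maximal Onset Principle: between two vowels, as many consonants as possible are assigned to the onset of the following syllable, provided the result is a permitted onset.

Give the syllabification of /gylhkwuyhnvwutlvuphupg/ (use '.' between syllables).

gylh.kwu.yhn.vwutl.vup.hupg

Nuclei (vowels): y, u, y, u, u, u → 6 syllables.
/y…u/ gap (V1→V2): /lhkw/; trying suffixes from longest down, /kw/ is the first permitted one, so coda /lh/ | onset /kw/.
/u…y/ gap (V2→V3): no consonants, so the boundary falls immediately after /u/.
/y…u/ gap (V3→V4): cluster /hnvw/ — the longest permitted-onset suffix is /vw/; onset = /vw/, preceding coda = /hn/.
/u…u/ gap (V4→V5): cluster /tlv/ — the longest permitted-onset suffix is /v/; onset = /v/, preceding coda = /tl/.
/u…u/ gap (V5→V6): cluster /ph/ — the longest permitted-onset suffix is /h/; onset = /h/, preceding coda = /p/.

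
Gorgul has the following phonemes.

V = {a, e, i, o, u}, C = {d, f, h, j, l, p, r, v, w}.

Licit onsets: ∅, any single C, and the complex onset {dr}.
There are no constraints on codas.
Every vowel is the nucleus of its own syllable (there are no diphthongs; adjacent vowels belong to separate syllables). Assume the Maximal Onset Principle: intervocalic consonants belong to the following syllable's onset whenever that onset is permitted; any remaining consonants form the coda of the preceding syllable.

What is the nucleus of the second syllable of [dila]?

a

The vowels are i, a — 2 nuclei, so 2 syllables.
The second nucleus (vowel 2 from the left) is /a/.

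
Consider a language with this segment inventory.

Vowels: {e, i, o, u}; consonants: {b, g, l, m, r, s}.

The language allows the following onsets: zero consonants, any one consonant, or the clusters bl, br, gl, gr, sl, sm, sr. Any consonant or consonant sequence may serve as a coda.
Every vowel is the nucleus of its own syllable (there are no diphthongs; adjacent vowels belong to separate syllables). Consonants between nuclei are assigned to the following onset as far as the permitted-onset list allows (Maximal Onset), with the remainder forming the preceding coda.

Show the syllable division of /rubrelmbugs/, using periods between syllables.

Vowels present: u, e, u; each is a nucleus, giving 3 syllables.
/u…e/ gap (V1→V2): /br/ is a licit onset in full, so it all attaches to the next syllable.
/e…u/ gap (V2→V3): /lmb/ — longest licit onset from the right is /b/, leaving /lm/ as coda.

ru.brelm.bugs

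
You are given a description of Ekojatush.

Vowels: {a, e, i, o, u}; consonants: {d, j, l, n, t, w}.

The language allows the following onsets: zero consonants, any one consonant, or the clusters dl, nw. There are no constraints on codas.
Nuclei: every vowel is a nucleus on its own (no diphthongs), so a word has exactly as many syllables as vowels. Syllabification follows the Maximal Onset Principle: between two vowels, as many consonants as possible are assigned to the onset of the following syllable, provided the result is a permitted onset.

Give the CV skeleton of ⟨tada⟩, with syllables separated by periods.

Nuclei (vowels): a, a → 2 syllables.
/a…a/ gap (V1→V2): just /d/ — single C goes to the following onset.
Putting it together: ta.da.
Mapping each syllable to C/V: /ta/ → CV, /da/ → CV.

CV.CV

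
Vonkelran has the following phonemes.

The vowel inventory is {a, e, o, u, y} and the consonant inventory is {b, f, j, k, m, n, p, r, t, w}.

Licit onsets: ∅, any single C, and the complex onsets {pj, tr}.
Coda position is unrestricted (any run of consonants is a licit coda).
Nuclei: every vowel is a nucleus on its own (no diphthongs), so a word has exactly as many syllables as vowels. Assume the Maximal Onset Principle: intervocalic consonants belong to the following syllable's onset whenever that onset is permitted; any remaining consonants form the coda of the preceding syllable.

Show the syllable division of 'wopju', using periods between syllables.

wo.pju

The vowels are o, u — 2 nuclei, so 2 syllables.
V1 /o/ – V2 /u/: /pj/ — entire cluster is a permitted onset → onset /pj/, coda ∅.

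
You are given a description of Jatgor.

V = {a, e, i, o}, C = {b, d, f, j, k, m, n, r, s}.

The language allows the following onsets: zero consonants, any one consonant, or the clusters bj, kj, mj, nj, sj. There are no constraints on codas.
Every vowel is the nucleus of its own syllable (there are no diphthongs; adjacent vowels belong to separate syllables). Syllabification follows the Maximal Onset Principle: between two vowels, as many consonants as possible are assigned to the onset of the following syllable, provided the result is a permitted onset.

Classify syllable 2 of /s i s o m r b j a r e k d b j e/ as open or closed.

Nuclei (vowels): i, o, a, e, e → 5 syllables.
σ1/σ2 boundary: /s/ is a single consonant, so it becomes the next onset.
σ2/σ3 boundary: /mrbj/; trying suffixes from longest down, /bj/ is the first permitted one, so coda /mr/ | onset /bj/.
σ3/σ4 boundary: /r/ is a single consonant, so it becomes the next onset.
σ4/σ5 boundary: /kdbj/ splits as /kd/ + /bj/ (/bj/ is the longest suffix that is a licit onset).
So the parse is si.somr.bja.rekd.bje.
Syllable 2 is /somr/ with coda /mr/, so it is closed.

closed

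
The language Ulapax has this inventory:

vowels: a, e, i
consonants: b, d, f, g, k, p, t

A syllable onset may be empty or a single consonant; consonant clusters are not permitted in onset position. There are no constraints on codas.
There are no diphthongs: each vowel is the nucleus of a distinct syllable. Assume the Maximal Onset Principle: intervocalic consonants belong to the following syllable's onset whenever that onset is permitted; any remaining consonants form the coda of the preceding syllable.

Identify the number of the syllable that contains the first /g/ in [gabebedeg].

1

The vowels are a, e, e, e — 4 nuclei, so 4 syllables.
σ1/σ2 boundary: just /b/ — single C goes to the following onset.
σ2/σ3 boundary: /b/ is a single consonant, so it becomes the next onset.
σ3/σ4 boundary: /d/ → onset of the next syllable (single consonants are always licit onsets).
Syllabification: ga.be.be.deg.
The first /g/ is in the onset of syllable 1 (/ga/).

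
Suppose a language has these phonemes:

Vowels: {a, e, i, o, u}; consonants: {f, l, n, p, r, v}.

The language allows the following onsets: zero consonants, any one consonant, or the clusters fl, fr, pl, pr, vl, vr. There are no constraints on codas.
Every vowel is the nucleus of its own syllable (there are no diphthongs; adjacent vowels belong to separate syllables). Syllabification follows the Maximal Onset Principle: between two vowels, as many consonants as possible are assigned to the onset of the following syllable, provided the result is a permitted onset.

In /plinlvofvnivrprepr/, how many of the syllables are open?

Vowels present: i, o, i, e; each is a nucleus, giving 4 syllables.
Between /i/ (V1) and /o/ (V2): /nlv/ splits as /nl/ + /v/ (/v/ is the longest suffix that is a licit onset).
Between /o/ (V2) and /i/ (V3): /fvn/ — longest licit onset from the right is /n/, leaving /fv/ as coda.
Between /i/ (V3) and /e/ (V4): cluster /vrpr/ — the longest permitted-onset suffix is /pr/; onset = /pr/, preceding coda = /vr/.
Putting it together: plinl.vofv.nivr.prepr.
Classifying each syllable: /plinl/ (closed), /vofv/ (closed), /nivr/ (closed), /prepr/ (closed).
Open syllables: 0.

0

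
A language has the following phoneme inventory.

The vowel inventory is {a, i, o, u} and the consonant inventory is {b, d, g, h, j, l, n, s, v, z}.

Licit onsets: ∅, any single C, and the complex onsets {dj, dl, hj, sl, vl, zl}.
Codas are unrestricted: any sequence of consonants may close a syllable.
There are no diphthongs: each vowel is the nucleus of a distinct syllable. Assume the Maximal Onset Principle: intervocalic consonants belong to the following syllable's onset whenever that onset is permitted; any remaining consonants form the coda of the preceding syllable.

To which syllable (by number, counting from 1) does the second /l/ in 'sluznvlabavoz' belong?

Nuclei (vowels): u, a, a, o → 4 syllables.
V1 /u/ – V2 /a/: cluster /znvl/ — the longest permitted-onset suffix is /vl/; onset = /vl/, preceding coda = /zn/.
V2 /a/ – V3 /a/: /b/ → onset of the next syllable (single consonants are always licit onsets).
V3 /a/ – V4 /o/: /v/ is a single consonant, so it becomes the next onset.
Syllabification: sluzn.vla.ba.voz.
The second /l/ is in the onset of syllable 2 (/vla/).

2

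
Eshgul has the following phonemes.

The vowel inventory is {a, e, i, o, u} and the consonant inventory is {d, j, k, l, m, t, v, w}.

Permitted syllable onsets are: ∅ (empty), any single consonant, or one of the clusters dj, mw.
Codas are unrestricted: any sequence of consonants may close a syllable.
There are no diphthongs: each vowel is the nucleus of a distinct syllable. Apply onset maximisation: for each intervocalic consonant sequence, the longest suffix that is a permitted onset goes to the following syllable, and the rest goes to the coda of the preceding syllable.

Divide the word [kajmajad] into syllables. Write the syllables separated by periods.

kaj.ma.jad

Vowels present: a, a, a; each is a nucleus, giving 3 syllables.
/a…a/ gap (V1→V2): cluster /jm/ — the longest permitted-onset suffix is /m/; onset = /m/, preceding coda = /j/.
/a…a/ gap (V2→V3): /j/ is a single consonant, so it becomes the next onset.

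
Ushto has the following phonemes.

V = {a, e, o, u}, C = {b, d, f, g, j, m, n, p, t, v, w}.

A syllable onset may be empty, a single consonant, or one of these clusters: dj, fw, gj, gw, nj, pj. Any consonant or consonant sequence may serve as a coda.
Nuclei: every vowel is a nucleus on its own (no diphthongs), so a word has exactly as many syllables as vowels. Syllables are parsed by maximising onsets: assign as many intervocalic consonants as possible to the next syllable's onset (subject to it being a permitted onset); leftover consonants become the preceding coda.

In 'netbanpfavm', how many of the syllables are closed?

The vowels are e, a, a — 3 nuclei, so 3 syllables.
/e…a/ gap (V1→V2): /tb/; trying suffixes from longest down, /b/ is the first permitted one, so coda /t/ | onset /b/.
/a…a/ gap (V2→V3): /npf/ splits as /np/ + /f/ (/f/ is the longest suffix that is a licit onset).
Putting it together: net.banp.favm.
Classifying each syllable: /net/ (closed), /banp/ (closed), /favm/ (closed).
Closed syllables: 3.

3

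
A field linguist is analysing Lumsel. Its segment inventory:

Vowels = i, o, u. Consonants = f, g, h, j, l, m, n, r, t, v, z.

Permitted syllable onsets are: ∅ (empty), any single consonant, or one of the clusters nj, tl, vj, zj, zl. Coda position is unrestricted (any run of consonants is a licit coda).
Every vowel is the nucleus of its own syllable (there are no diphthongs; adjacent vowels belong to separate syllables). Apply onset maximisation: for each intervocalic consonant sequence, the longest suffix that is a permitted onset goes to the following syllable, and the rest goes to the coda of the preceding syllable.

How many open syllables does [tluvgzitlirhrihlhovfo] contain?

2

Vowels present: u, i, i, i, o, o; each is a nucleus, giving 6 syllables.
σ1/σ2 boundary: /vgz/ — longest licit onset from the right is /z/, leaving /vg/ as coda.
σ2/σ3 boundary: /tl/ — entire cluster is a permitted onset → onset /tl/, coda ∅.
σ3/σ4 boundary: /rhr/ — longest licit onset from the right is /r/, leaving /rh/ as coda.
σ4/σ5 boundary: cluster /hlh/ — the longest permitted-onset suffix is /h/; onset = /h/, preceding coda = /hl/.
σ5/σ6 boundary: /vf/ splits as /v/ + /f/ (/f/ is the longest suffix that is a licit onset).
So the parse is tluvg.zi.tlirh.rihl.hov.fo.
Classifying each syllable: /tluvg/ (closed), /zi/ (open), /tlirh/ (closed), /rihl/ (closed), /hov/ (closed), /fo/ (open).
Open syllables: 2.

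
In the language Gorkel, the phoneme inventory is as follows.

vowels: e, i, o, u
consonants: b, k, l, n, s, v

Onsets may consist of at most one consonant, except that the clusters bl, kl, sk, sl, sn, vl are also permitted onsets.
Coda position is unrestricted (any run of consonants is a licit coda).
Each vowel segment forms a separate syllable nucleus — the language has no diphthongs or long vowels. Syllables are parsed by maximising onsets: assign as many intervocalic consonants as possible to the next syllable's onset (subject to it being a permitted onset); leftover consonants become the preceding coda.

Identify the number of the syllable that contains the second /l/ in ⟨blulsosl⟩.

1

Nuclei (vowels): u, o → 2 syllables.
σ1/σ2 boundary: cluster /ls/ — the longest permitted-onset suffix is /s/; onset = /s/, preceding coda = /l/.
Syllabification: blul.sosl.
The second /l/ is in the coda of syllable 1 (/blul/).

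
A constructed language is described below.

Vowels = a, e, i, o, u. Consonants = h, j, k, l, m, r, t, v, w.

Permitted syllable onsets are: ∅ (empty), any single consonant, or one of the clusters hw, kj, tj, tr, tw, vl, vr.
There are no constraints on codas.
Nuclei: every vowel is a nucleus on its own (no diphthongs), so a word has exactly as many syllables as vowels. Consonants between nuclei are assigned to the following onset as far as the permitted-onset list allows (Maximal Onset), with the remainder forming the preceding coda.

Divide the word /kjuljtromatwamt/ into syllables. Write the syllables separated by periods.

kjulj.tro.ma.twamt

Vowels present: u, o, a, a; each is a nucleus, giving 4 syllables.
Between /u/ (V1) and /o/ (V2): cluster /ljtr/ — the longest permitted-onset suffix is /tr/; onset = /tr/, preceding coda = /lj/.
Between /o/ (V2) and /a/ (V3): /m/ → onset of the next syllable (single consonants are always licit onsets).
Between /a/ (V3) and /a/ (V4): cluster /tw/ — /tw/ is itself a permitted onset, so the whole cluster goes right; preceding coda = ∅.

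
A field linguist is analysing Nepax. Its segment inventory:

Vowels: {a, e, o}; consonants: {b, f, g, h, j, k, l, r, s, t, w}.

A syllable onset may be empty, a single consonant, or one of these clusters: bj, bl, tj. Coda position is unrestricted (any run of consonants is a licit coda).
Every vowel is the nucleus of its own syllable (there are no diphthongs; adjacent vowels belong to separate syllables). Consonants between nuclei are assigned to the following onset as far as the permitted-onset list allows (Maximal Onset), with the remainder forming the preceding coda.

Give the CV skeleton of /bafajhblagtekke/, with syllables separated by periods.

Vowels present: a, a, a, e, e; each is a nucleus, giving 5 syllables.
V1 /a/ – V2 /a/: /f/ → onset of the next syllable (single consonants are always licit onsets).
V2 /a/ – V3 /a/: /jhbl/ — longest licit onset from the right is /bl/, leaving /jh/ as coda.
V3 /a/ – V4 /e/: cluster /gt/ — the longest permitted-onset suffix is /t/; onset = /t/, preceding coda = /g/.
V4 /e/ – V5 /e/: /kk/ — longest licit onset from the right is /k/, leaving /k/ as coda.
Putting it together: ba.fajh.blag.tek.ke.
Mapping each syllable to C/V: /ba/ → CV, /fajh/ → CVCC, /blag/ → CCVC, /tek/ → CVC, /ke/ → CV.

CV.CVCC.CCVC.CVC.CV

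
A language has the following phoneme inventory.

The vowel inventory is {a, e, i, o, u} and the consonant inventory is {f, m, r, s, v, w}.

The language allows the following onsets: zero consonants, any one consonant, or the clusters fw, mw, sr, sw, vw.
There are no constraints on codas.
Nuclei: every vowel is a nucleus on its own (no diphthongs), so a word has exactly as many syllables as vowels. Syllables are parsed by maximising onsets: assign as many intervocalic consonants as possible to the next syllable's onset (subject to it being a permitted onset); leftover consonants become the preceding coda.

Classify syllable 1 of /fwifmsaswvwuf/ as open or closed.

The vowels are i, a, u — 3 nuclei, so 3 syllables.
/i…a/ gap (V1→V2): /fms/ — longest licit onset from the right is /s/, leaving /fm/ as coda.
/a…u/ gap (V2→V3): /swvw/ splits as /sw/ + /vw/ (/vw/ is the longest suffix that is a licit onset).
Result: fwifm.sasw.vwuf.
Syllable 1 is /fwifm/ with coda /fm/, so it is closed.

closed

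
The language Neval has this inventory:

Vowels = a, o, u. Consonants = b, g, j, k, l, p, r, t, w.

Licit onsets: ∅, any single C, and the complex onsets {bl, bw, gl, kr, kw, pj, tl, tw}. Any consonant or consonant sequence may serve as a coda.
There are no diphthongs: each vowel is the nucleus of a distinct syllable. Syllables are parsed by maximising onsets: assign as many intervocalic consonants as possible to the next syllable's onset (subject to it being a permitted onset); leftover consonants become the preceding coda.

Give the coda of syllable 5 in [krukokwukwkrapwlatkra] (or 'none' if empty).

t

The vowels are u, o, u, a, a, a — 6 nuclei, so 6 syllables.
/u…o/ gap (V1→V2): /k/ → onset of the next syllable (single consonants are always licit onsets).
/o…u/ gap (V2→V3): cluster /kw/ — /kw/ is itself a permitted onset, so the whole cluster goes right; preceding coda = ∅.
/u…a/ gap (V3→V4): /kwkr/ splits as /kw/ + /kr/ (/kr/ is the longest suffix that is a licit onset).
/a…a/ gap (V4→V5): /pwl/ — longest licit onset from the right is /l/, leaving /pw/ as coda.
/a…a/ gap (V5→V6): /tkr/; trying suffixes from longest down, /kr/ is the first permitted one, so coda /t/ | onset /kr/.
Syllabification: kru.ko.kwukw.krapw.lat.kra.
Syllable 5 is /lat/: onset /l/, nucleus /a/, coda /t/.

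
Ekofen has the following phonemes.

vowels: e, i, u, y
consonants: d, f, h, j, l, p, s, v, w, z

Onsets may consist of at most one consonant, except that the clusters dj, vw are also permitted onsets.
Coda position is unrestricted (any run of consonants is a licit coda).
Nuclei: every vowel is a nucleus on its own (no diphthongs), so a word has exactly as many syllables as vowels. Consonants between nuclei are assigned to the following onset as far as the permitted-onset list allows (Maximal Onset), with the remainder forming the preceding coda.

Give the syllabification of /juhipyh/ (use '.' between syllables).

Vowels present: u, i, y; each is a nucleus, giving 3 syllables.
/u…i/ gap (V1→V2): /h/ is a single consonant, so it becomes the next onset.
/i…y/ gap (V2→V3): /p/ → onset of the next syllable (single consonants are always licit onsets).

ju.hi.pyh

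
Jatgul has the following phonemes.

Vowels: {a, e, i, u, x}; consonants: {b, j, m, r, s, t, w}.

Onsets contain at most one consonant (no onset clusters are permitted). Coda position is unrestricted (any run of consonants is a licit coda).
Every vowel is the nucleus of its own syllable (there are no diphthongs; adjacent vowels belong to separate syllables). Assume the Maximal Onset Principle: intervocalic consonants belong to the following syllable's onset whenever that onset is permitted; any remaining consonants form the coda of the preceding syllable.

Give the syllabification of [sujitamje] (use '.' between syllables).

The vowels are u, i, a, e — 4 nuclei, so 4 syllables.
V1 /u/ – V2 /i/: /j/ is a single consonant, so it becomes the next onset.
V2 /i/ – V3 /a/: /t/ → onset of the next syllable (single consonants are always licit onsets).
V3 /a/ – V4 /e/: cluster /mj/ — the longest permitted-onset suffix is /j/; onset = /j/, preceding coda = /m/.

su.ji.tam.je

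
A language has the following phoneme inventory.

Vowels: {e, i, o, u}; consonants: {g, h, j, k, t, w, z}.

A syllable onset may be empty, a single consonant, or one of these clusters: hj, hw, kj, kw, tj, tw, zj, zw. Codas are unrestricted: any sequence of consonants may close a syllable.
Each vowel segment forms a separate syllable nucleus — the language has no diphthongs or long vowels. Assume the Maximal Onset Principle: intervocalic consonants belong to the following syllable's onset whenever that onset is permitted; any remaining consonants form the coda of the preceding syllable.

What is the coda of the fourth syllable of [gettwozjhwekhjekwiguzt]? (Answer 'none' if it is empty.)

The vowels are e, o, e, e, i, u — 6 nuclei, so 6 syllables.
σ1/σ2 boundary: /ttw/; trying suffixes from longest down, /tw/ is the first permitted one, so coda /t/ | onset /tw/.
σ2/σ3 boundary: /zjhw/; trying suffixes from longest down, /hw/ is the first permitted one, so coda /zj/ | onset /hw/.
σ3/σ4 boundary: /khj/ splits as /k/ + /hj/ (/hj/ is the longest suffix that is a licit onset).
σ4/σ5 boundary: cluster /kw/ — /kw/ is itself a permitted onset, so the whole cluster goes right; preceding coda = ∅.
σ5/σ6 boundary: just /g/ — single C goes to the following onset.
Syllabification: get.twozj.hwek.hje.kwi.guzt.
Syllable 4 is /hje/: onset /hj/, nucleus /e/, coda ∅.

none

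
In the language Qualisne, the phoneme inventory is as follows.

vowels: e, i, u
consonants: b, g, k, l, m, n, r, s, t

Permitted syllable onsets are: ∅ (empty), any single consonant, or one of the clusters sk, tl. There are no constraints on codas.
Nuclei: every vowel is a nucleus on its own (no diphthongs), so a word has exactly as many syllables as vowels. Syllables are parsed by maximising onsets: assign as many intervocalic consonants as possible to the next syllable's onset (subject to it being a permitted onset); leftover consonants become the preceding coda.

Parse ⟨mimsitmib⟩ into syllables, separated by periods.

mim.sit.mib

Nuclei (vowels): i, i, i → 3 syllables.
σ1/σ2 boundary: cluster /ms/ — the longest permitted-onset suffix is /s/; onset = /s/, preceding coda = /m/.
σ2/σ3 boundary: /tm/; trying suffixes from longest down, /m/ is the first permitted one, so coda /t/ | onset /m/.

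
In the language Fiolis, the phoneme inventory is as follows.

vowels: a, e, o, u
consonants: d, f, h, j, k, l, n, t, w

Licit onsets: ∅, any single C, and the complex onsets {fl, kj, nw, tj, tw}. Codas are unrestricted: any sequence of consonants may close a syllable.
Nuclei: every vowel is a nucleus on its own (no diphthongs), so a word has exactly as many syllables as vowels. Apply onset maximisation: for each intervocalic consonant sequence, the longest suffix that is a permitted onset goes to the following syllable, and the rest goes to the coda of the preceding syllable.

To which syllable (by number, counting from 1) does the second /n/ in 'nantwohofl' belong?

Vowels present: a, o, o; each is a nucleus, giving 3 syllables.
Between /a/ (V1) and /o/ (V2): cluster /ntw/ — the longest permitted-onset suffix is /tw/; onset = /tw/, preceding coda = /n/.
Between /o/ (V2) and /o/ (V3): /h/ → onset of the next syllable (single consonants are always licit onsets).
Result: nan.two.hofl.
The second /n/ is in the coda of syllable 1 (/nan/).

1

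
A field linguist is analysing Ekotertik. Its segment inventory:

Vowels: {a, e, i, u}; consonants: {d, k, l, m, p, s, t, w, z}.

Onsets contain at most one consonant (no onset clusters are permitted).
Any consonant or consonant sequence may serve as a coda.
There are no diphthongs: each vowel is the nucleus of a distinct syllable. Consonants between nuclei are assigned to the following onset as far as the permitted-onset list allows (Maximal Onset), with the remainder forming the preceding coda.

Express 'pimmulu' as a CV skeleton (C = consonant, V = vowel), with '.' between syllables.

CVC.CV.CV

The vowels are i, u, u — 3 nuclei, so 3 syllables.
V1 /i/ – V2 /u/: cluster /mm/ — the longest permitted-onset suffix is /m/; onset = /m/, preceding coda = /m/.
V2 /u/ – V3 /u/: just /l/ — single C goes to the following onset.
Result: pim.mu.lu.
Mapping each syllable to C/V: /pim/ → CVC, /mu/ → CV, /lu/ → CV.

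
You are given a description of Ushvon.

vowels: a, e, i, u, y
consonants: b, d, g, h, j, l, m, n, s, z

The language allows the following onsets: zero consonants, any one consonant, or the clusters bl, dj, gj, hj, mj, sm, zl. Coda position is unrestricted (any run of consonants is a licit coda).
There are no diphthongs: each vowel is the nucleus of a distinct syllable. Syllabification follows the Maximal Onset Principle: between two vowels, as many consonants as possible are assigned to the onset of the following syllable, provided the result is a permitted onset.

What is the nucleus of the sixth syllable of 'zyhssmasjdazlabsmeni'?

i

The vowels are y, a, a, a, e, i — 6 nuclei, so 6 syllables.
The sixth nucleus (vowel 6 from the left) is /i/.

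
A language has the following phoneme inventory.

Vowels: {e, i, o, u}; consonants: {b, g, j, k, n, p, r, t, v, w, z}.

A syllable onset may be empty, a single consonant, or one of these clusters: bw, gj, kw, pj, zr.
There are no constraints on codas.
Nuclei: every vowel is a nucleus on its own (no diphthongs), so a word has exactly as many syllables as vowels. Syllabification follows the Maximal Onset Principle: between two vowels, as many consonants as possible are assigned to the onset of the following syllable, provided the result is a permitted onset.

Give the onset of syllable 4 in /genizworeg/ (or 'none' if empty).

The vowels are e, i, o, e — 4 nuclei, so 4 syllables.
σ1/σ2 boundary: /n/ → onset of the next syllable (single consonants are always licit onsets).
σ2/σ3 boundary: cluster /zw/ — the longest permitted-onset suffix is /w/; onset = /w/, preceding coda = /z/.
σ3/σ4 boundary: /r/ is a single consonant, so it becomes the next onset.
So the parse is ge.niz.wo.reg.
Syllable 4 is /reg/: onset /r/, nucleus /e/, coda /g/.

r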